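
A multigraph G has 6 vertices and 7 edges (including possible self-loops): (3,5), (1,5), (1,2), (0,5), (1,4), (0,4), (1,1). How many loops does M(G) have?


In a graphic matroid, a loop is a self-loop edge (u,u) with rank 0.
Examining all 7 edges for self-loops...
Self-loops found: (1,1)
Number of loops = 1.

1


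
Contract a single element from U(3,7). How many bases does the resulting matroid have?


Contracting e from U(3,7) gives U(2,6).
Bases of U(2,6) = (6 choose 2) = 15.

15


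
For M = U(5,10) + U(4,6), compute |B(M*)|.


(M1+M2)* = M1* + M2*.
M1* = U(5,10), bases: C(10,5) = 252.
M2* = U(2,6), bases: C(6,2) = 15.
|B(M*)| = 252 * 15 = 3780.

3780


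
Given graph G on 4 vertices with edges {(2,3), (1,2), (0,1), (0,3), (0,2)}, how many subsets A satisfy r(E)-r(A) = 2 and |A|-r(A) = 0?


R(x,y) = sum over A in 2^E of x^(r(E)-r(A)) * y^(|A|-r(A)).
G has 4 vertices, 5 edges. r(E) = 3.
Enumerate all 2^5 = 32 subsets.
Count subsets with r(E)-r(A)=2 and |A|-r(A)=0: 5.

5


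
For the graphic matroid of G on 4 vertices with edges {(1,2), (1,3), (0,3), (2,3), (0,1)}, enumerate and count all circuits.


A circuit in a graphic matroid = edge set of a simple cycle.
G has 4 vertices and 5 edges.
Enumerating all minimal edge subsets forming cycles...
Total circuits found: 3.

3


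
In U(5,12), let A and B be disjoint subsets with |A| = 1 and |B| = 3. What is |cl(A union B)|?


|A union B| = 1 + 3 = 4 (disjoint).
In U(5,12), cl(S) = S if |S| < 5, else cl(S) = E.
Since 4 < 5, cl(A union B) = A union B.
|cl(A union B)| = 4.

4


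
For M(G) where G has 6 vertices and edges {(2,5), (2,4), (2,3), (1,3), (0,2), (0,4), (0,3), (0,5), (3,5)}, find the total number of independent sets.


An independent set in a graphic matroid is an acyclic edge subset.
G has 6 vertices and 9 edges.
Enumerate all 2^9 = 512 subsets, checking for acyclicity.
Total independent sets = 256.

256


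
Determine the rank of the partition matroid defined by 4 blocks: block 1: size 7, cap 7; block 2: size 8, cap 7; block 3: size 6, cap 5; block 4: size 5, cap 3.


Rank of a partition matroid = sum of min(|Si|, ci) for each block.
= min(7,7) + min(8,7) + min(6,5) + min(5,3)
= 7 + 7 + 5 + 3
= 22.

22


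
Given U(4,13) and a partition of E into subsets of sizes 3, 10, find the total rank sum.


r(Ai) = min(|Ai|, 4) for each part.
Sum = min(3,4) + min(10,4)
    = 3 + 4
    = 7.

7


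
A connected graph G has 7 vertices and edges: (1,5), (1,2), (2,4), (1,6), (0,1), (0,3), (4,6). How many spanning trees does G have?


By Kirchhoff's matrix tree theorem, the number of spanning trees equals
the determinant of any cofactor of the Laplacian matrix L.
G has 7 vertices and 7 edges.
Computing the (6 x 6) cofactor determinant gives 4.

4


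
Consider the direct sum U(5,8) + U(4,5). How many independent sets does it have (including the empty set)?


For a direct sum, |I(M1+M2)| = |I(M1)| * |I(M2)|.
|I(U(5,8))| = sum C(8,k) for k=0..5 = 219.
|I(U(4,5))| = sum C(5,k) for k=0..4 = 31.
Total = 219 * 31 = 6789.

6789


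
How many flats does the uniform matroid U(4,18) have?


Flats of U(4,18): every subset of size < 4 is a flat, plus E itself.
Count = C(18,0) + C(18,1) + C(18,2) + C(18,3) + 1
     = 1 + 18 + 153 + 816 + 1
     = 989.

989


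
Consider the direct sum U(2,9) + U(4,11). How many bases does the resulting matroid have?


Bases of a direct sum M1 + M2: |B| = |B(M1)| * |B(M2)|.
|B(U(2,9))| = C(9,2) = 36.
|B(U(4,11))| = C(11,4) = 330.
Total bases = 36 * 330 = 11880.

11880


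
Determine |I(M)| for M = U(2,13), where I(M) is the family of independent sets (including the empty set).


Independent sets of U(2,13) are all subsets of size <= 2.
Count = C(13,0) + C(13,1) + C(13,2)
     = 1 + 13 + 78
     = 92.

92


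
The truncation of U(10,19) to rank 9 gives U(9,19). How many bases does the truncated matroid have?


Truncating U(10,19) to rank 9 gives U(9,19).
Bases of U(9,19) are all 9-element subsets of 19 elements.
Number of bases = C(19,9) = 19! / (9! * 10!) = 92378.

92378


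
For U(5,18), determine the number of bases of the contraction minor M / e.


Contracting e from U(5,18) gives U(4,17).
Bases of U(4,17) = C(17,4) = (17 * 16 * 15 * 14) / (1 * 2 * 3 * 4) = 2380.

2380


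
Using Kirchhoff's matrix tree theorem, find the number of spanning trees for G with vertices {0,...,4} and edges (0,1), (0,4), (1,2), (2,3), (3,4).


By Kirchhoff's matrix tree theorem, the number of spanning trees equals
the determinant of any cofactor of the Laplacian matrix L.
G has 5 vertices and 5 edges.
Computing the (4 x 4) cofactor determinant gives 5.

5


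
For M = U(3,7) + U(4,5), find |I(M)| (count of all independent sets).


For a direct sum, |I(M1+M2)| = |I(M1)| * |I(M2)|.
|I(U(3,7))| = sum C(7,k) for k=0..3 = 64.
|I(U(4,5))| = sum C(5,k) for k=0..4 = 31.
Total = 64 * 31 = 1984.

1984


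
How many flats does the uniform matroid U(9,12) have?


Flats of U(9,12): every subset of size < 9 is a flat, plus E itself.
Count = (12 choose 0) + (12 choose 1) + (12 choose 2) + (12 choose 3) + (12 choose 4) + (12 choose 5) + (12 choose 6) + (12 choose 7) + (12 choose 8) + 1
     = 1 + 12 + 66 + 220 + 495 + 792 + 924 + 792 + 495 + 1
     = 3798.

3798


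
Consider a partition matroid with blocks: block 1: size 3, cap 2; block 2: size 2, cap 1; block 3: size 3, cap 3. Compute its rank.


Rank of a partition matroid = sum of min(|Si|, ci) for each block.
= min(3,2) + min(2,1) + min(3,3)
= 2 + 1 + 3
= 6.

6


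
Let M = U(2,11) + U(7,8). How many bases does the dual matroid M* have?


(M1+M2)* = M1* + M2*.
M1* = U(9,11), bases: C(11,9) = 55.
M2* = U(1,8), bases: C(8,1) = 8.
|B(M*)| = 55 * 8 = 440.

440


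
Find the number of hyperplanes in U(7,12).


Hyperplanes of U(7,12) are flats of rank 6.
In a uniform matroid, these are exactly the (6)-element subsets.
Count = C(12,6) = 924.

924


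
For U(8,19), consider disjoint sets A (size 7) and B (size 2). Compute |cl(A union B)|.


|A union B| = 7 + 2 = 9 (disjoint).
In U(8,19), cl(S) = S if |S| < 8, else cl(S) = E.
Since 9 >= 8, cl(A union B) = E.
|cl(A union B)| = 19.

19


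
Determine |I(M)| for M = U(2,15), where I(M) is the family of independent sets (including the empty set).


Independent sets of U(2,15) are all subsets of size <= 2.
Count = (15 choose 0) + (15 choose 1) + (15 choose 2)
     = 1 + 15 + 105
     = 121.

121


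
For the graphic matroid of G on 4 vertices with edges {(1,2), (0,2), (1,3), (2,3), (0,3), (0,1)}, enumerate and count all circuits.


A circuit in a graphic matroid = edge set of a simple cycle.
G has 4 vertices and 6 edges.
Enumerating all minimal edge subsets forming cycles...
Total circuits found: 7.

7


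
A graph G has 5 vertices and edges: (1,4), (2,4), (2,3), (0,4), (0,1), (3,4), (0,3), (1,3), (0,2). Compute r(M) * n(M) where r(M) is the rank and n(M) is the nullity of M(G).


r(M) = |V| - c = 5 - 1 = 4.
nullity = |E| - r(M) = 9 - 4 = 5.
Product = 4 * 5 = 20.

20


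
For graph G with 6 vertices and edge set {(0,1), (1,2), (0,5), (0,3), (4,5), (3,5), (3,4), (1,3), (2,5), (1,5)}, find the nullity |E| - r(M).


Cycle rank (nullity) = |E| - r(M) = |E| - (|V| - c).
|E| = 10, |V| = 6, c = 1.
Nullity = 10 - (6 - 1) = 10 - 5 = 5.

5


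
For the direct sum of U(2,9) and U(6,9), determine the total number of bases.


Bases of a direct sum M1 + M2: |B| = |B(M1)| * |B(M2)|.
|B(U(2,9))| = C(9,2) = 36.
|B(U(6,9))| = C(9,6) = 84.
Total bases = 36 * 84 = 3024.

3024


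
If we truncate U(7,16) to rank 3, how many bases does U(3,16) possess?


Truncating U(7,16) to rank 3 gives U(3,16).
Bases of U(3,16) are all 3-element subsets of 16 elements.
Number of bases = (16 choose 3) = 560.

560


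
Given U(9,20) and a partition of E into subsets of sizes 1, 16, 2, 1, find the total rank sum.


r(Ai) = min(|Ai|, 9) for each part.
Sum = min(1,9) + min(16,9) + min(2,9) + min(1,9)
    = 1 + 9 + 2 + 1
    = 13.

13


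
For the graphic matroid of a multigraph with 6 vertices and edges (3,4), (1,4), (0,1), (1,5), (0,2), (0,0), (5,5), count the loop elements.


In a graphic matroid, a loop is a self-loop edge (u,u) with rank 0.
Examining all 7 edges for self-loops...
Self-loops found: (0,0), (5,5)
Number of loops = 2.

2


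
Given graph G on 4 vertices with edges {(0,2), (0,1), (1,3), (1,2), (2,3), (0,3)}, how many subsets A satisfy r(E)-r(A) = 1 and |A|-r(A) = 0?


R(x,y) = sum over A in 2^E of x^(r(E)-r(A)) * y^(|A|-r(A)).
G has 4 vertices, 6 edges. r(E) = 3.
Enumerate all 2^6 = 64 subsets.
Count subsets with r(E)-r(A)=1 and |A|-r(A)=0: 15.

15


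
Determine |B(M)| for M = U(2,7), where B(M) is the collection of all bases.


Bases of U(2,7) are all 2-element subsets of the 7-element ground set.
Number of bases = C(7,2).
C(7,2) = 7! / (2! * 5!) = 21.

21


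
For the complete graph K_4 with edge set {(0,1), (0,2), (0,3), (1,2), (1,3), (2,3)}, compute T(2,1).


T(K_4; x,y) = x^3 + 3x^2 + 4xy + 2x + y^3 + 3y^2 + 2y.
Substituting x=2, y=1:
= 8 + 12 + 8 + 4 + 1 + 3 + 2
= 38.

38


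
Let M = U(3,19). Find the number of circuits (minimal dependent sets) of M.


In U(3,19), circuits are the (4)-element subsets.
Any set of 4 elements is dependent, and removing any one element gives
an independent set of size 3, so it is a minimal dependent set.
Number of circuits = (19 choose 4) = 3876.

3876


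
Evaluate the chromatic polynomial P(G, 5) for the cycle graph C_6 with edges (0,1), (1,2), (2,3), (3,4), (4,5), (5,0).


P(C_6, k) = (k-1)^6 + (-1)^6*(k-1).
P(5) = (4)^6 + 4
= 4096 + 4 = 4100.

4100


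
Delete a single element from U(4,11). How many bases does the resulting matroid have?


Deleting e from U(4,11) gives U(4,10) since n > r.
Bases of U(4,10) = C(10,4) = (10 * 9 * 8 * 7) / (1 * 2 * 3 * 4) = 210.

210


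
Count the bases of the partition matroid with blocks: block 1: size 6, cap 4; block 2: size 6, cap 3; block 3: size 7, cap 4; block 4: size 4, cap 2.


A basis picks exactly ci elements from block i.
Number of bases = product of C(|Si|, ci).
= C(6,4) * C(6,3) * C(7,4) * C(4,2)
= 15 * 20 * 35 * 6
= 63000.

63000


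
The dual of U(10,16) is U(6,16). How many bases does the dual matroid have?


The dual of U(r,n) is U(n-r, n) = U(6,16).
Bases of U(6,16) are all (6)-element subsets.
|B(M*)| = C(16,6) = 16! / (6! * 10!) = 8008.

8008


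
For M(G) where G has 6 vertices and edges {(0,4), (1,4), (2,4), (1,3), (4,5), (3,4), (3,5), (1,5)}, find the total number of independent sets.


An independent set in a graphic matroid is an acyclic edge subset.
G has 6 vertices and 8 edges.
Enumerate all 2^8 = 256 subsets, checking for acyclicity.
Total independent sets = 152.

152


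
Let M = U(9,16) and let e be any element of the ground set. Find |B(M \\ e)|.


Deleting e from U(9,16) gives U(9,15) since n > r.
Bases of U(9,15) = C(15,9) = 5005.

5005


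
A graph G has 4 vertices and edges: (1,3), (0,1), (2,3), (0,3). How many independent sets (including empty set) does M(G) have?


An independent set in a graphic matroid is an acyclic edge subset.
G has 4 vertices and 4 edges.
Enumerate all 2^4 = 16 subsets, checking for acyclicity.
Total independent sets = 14.

14


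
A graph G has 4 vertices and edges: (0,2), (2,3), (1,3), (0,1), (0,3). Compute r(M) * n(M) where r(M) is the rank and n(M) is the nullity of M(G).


r(M) = |V| - c = 4 - 1 = 3.
nullity = |E| - r(M) = 5 - 3 = 2.
Product = 3 * 2 = 6.

6


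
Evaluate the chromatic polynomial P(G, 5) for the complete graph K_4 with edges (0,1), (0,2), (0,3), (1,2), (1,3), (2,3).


P(K_4, k) = k(k-1)(k-2)...(k-3).
P(5) = (5) * (4) * (3) * (2) = 120.

120


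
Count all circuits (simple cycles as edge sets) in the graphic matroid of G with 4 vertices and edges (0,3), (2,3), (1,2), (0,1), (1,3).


A circuit in a graphic matroid = edge set of a simple cycle.
G has 4 vertices and 5 edges.
Enumerating all minimal edge subsets forming cycles...
Total circuits found: 3.

3


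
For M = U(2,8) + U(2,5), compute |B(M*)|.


(M1+M2)* = M1* + M2*.
M1* = U(6,8), bases: C(8,6) = 28.
M2* = U(3,5), bases: C(5,3) = 10.
|B(M*)| = 28 * 10 = 280.

280


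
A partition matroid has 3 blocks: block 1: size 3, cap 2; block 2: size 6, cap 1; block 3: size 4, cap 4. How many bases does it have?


A basis picks exactly ci elements from block i.
Number of bases = product of C(|Si|, ci).
= C(3,2) * C(6,1) * C(4,4)
= 3 * 6 * 1
= 18.

18


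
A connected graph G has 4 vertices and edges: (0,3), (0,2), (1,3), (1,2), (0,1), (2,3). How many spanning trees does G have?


By Kirchhoff's matrix tree theorem, the number of spanning trees equals
the determinant of any cofactor of the Laplacian matrix L.
G has 4 vertices and 6 edges.
Computing the (3 x 3) cofactor determinant gives 16.

16


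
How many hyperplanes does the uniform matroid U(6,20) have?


Hyperplanes of U(6,20) are flats of rank 5.
In a uniform matroid, these are exactly the (5)-element subsets.
Count = C(20,5) = 15504.

15504


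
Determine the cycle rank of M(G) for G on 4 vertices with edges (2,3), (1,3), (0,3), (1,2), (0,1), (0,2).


Cycle rank (nullity) = |E| - r(M) = |E| - (|V| - c).
|E| = 6, |V| = 4, c = 1.
Nullity = 6 - (4 - 1) = 6 - 3 = 3.

3


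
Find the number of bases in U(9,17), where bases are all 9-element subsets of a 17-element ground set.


Bases of U(9,17) are all 9-element subsets of the 17-element ground set.
Number of bases = C(17,9).
(17 choose 9) = 24310.

24310


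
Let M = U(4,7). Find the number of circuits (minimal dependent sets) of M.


In U(4,7), circuits are the (5)-element subsets.
Any set of 5 elements is dependent, and removing any one element gives
an independent set of size 4, so it is a minimal dependent set.
Number of circuits = C(7,5) = 21.

21


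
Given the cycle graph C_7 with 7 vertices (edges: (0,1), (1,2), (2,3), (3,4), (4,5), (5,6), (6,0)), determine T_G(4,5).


T(C_7; x,y) = x + x^2 + ... + x^(6) + y.
T(4,5) = 4^1 + 4^2 + 4^3 + 4^4 + 4^5 + 4^6 + 5
= 4 + 16 + 64 + 256 + 1024 + 4096 + 5
= 5465.

5465


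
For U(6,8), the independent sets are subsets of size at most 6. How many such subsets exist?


Independent sets of U(6,8) are all subsets of size <= 6.
Count = (8 choose 0) + (8 choose 1) + (8 choose 2) + (8 choose 3) + (8 choose 4) + (8 choose 5) + (8 choose 6)
     = 1 + 8 + 28 + 56 + 70 + 56 + 28
     = 247.

247


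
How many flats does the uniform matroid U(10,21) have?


Flats of U(10,21): every subset of size < 10 is a flat, plus E itself.
Count = C(21,0) + C(21,1) + C(21,2) + C(21,3) + C(21,4) + C(21,5) + C(21,6) + C(21,7) + C(21,8) + C(21,9) + 1
     = 1 + 21 + 210 + 1330 + 5985 + 20349 + 54264 + 116280 + 203490 + 293930 + 1
     = 695861.

695861


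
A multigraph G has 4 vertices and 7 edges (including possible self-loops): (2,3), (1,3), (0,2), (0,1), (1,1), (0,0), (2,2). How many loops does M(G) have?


In a graphic matroid, a loop is a self-loop edge (u,u) with rank 0.
Examining all 7 edges for self-loops...
Self-loops found: (1,1), (0,0), (2,2)
Number of loops = 3.

3


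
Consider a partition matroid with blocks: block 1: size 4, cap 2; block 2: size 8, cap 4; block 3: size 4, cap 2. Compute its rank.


Rank of a partition matroid = sum of min(|Si|, ci) for each block.
= min(4,2) + min(8,4) + min(4,2)
= 2 + 4 + 2
= 8.

8


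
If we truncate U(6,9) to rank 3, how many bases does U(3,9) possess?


Truncating U(6,9) to rank 3 gives U(3,9).
Bases of U(3,9) are all 3-element subsets of 9 elements.
Number of bases = C(9,3) = 9! / (3! * 6!) = 84.

84


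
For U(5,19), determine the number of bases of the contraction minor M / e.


Contracting e from U(5,19) gives U(4,18).
Bases of U(4,18) = C(18,4) = (18 * 17 * 16 * 15) / (1 * 2 * 3 * 4) = 3060.

3060


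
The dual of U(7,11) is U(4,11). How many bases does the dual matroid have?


The dual of U(r,n) is U(n-r, n) = U(4,11).
Bases of U(4,11) are all (4)-element subsets.
|B(M*)| = C(11,4) = (11 * 10 * 9 * 8) / (1 * 2 * 3 * 4) = 330.

330


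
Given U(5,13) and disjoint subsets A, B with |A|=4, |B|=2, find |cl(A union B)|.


|A union B| = 4 + 2 = 6 (disjoint).
In U(5,13), cl(S) = S if |S| < 5, else cl(S) = E.
Since 6 >= 5, cl(A union B) = E.
|cl(A union B)| = 13.

13


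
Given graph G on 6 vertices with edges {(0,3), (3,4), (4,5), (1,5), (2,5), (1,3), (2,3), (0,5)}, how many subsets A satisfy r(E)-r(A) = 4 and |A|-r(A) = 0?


R(x,y) = sum over A in 2^E of x^(r(E)-r(A)) * y^(|A|-r(A)).
G has 6 vertices, 8 edges. r(E) = 5.
Enumerate all 2^8 = 256 subsets.
Count subsets with r(E)-r(A)=4 and |A|-r(A)=0: 8.

8


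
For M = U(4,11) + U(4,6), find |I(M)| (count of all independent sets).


For a direct sum, |I(M1+M2)| = |I(M1)| * |I(M2)|.
|I(U(4,11))| = sum C(11,k) for k=0..4 = 562.
|I(U(4,6))| = sum C(6,k) for k=0..4 = 57.
Total = 562 * 57 = 32034.

32034


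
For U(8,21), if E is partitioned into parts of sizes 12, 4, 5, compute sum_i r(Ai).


r(Ai) = min(|Ai|, 8) for each part.
Sum = min(12,8) + min(4,8) + min(5,8)
    = 8 + 4 + 5
    = 17.

17


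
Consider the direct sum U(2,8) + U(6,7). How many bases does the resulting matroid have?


Bases of a direct sum M1 + M2: |B| = |B(M1)| * |B(M2)|.
|B(U(2,8))| = C(8,2) = 28.
|B(U(6,7))| = C(7,6) = 7.
Total bases = 28 * 7 = 196.

196


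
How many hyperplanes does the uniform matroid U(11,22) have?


Hyperplanes of U(11,22) are flats of rank 10.
In a uniform matroid, these are exactly the (10)-element subsets.
Count = (22 choose 10) = 646646.

646646


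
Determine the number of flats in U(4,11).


Flats of U(4,11): every subset of size < 4 is a flat, plus E itself.
Count = (11 choose 0) + (11 choose 1) + (11 choose 2) + (11 choose 3) + 1
     = 1 + 11 + 55 + 165 + 1
     = 233.

233


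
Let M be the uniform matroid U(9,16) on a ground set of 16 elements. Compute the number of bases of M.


Bases of U(9,16) are all 9-element subsets of the 16-element ground set.
Number of bases = C(16,9).
C(16,9) = 16! / (9! * 7!) = 11440.

11440


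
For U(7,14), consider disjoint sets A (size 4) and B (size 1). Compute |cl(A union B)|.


|A union B| = 4 + 1 = 5 (disjoint).
In U(7,14), cl(S) = S if |S| < 7, else cl(S) = E.
Since 5 < 7, cl(A union B) = A union B.
|cl(A union B)| = 5.

5


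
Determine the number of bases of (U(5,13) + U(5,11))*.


(M1+M2)* = M1* + M2*.
M1* = U(8,13), bases: C(13,8) = 1287.
M2* = U(6,11), bases: C(11,6) = 462.
|B(M*)| = 1287 * 462 = 594594.

594594


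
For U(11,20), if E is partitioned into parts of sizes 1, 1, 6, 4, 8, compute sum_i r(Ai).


r(Ai) = min(|Ai|, 11) for each part.
Sum = min(1,11) + min(1,11) + min(6,11) + min(4,11) + min(8,11)
    = 1 + 1 + 6 + 4 + 8
    = 20.

20


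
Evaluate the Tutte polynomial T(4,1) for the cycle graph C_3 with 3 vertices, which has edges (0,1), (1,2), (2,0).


T(C_3; x,y) = x + x^2 + ... + x^(2) + y.
T(4,1) = 4^1 + 4^2 + 1
= 4 + 16 + 1
= 21.

21


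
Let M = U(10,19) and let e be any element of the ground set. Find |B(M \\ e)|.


Deleting e from U(10,19) gives U(10,18) since n > r.
Bases of U(10,18) = C(18,10) = 43758.

43758


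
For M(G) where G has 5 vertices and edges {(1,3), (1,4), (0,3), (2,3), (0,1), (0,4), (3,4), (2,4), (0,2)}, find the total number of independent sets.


An independent set in a graphic matroid is an acyclic edge subset.
G has 5 vertices and 9 edges.
Enumerate all 2^9 = 512 subsets, checking for acyclicity.
Total independent sets = 198.

198


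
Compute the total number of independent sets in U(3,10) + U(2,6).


For a direct sum, |I(M1+M2)| = |I(M1)| * |I(M2)|.
|I(U(3,10))| = sum C(10,k) for k=0..3 = 176.
|I(U(2,6))| = sum C(6,k) for k=0..2 = 22.
Total = 176 * 22 = 3872.

3872


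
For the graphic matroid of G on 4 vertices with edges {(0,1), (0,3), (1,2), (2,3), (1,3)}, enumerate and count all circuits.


A circuit in a graphic matroid = edge set of a simple cycle.
G has 4 vertices and 5 edges.
Enumerating all minimal edge subsets forming cycles...
Total circuits found: 3.

3


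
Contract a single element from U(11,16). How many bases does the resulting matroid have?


Contracting e from U(11,16) gives U(10,15).
Bases of U(10,15) = C(15,10) = 15! / (10! * 5!) = 3003.

3003


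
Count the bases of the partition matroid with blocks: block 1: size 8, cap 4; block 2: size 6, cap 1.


A basis picks exactly ci elements from block i.
Number of bases = product of C(|Si|, ci).
= C(8,4) * C(6,1)
= 70 * 6
= 420.

420


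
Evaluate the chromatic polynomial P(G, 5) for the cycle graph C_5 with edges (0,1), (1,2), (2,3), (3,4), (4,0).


P(C_5, k) = (k-1)^5 + (-1)^5*(k-1).
P(5) = (4)^5 - 4
= 1024 - 4 = 1020.

1020


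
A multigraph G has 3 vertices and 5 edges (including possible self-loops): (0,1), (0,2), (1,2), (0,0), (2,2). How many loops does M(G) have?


In a graphic matroid, a loop is a self-loop edge (u,u) with rank 0.
Examining all 5 edges for self-loops...
Self-loops found: (0,0), (2,2)
Number of loops = 2.

2


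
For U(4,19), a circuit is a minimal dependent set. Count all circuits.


In U(4,19), circuits are the (5)-element subsets.
Any set of 5 elements is dependent, and removing any one element gives
an independent set of size 4, so it is a minimal dependent set.
Number of circuits = (19 choose 5) = 11628.

11628


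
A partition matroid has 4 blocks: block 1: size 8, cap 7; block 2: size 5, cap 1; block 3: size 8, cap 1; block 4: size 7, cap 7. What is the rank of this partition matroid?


Rank of a partition matroid = sum of min(|Si|, ci) for each block.
= min(8,7) + min(5,1) + min(8,1) + min(7,7)
= 7 + 1 + 1 + 7
= 16.

16


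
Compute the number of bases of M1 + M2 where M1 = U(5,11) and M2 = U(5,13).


Bases of a direct sum M1 + M2: |B| = |B(M1)| * |B(M2)|.
|B(U(5,11))| = C(11,5) = 462.
|B(U(5,13))| = C(13,5) = 1287.
Total bases = 462 * 1287 = 594594.

594594


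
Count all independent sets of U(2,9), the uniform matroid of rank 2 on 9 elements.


Independent sets of U(2,9) are all subsets of size <= 2.
Count = C(9,0) + C(9,1) + C(9,2)
     = 1 + 9 + 36
     = 46.

46


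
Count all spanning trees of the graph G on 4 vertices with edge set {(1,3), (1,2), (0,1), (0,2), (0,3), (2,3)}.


By Kirchhoff's matrix tree theorem, the number of spanning trees equals
the determinant of any cofactor of the Laplacian matrix L.
G has 4 vertices and 6 edges.
Computing the (3 x 3) cofactor determinant gives 16.

16


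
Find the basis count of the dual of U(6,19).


The dual of U(r,n) is U(n-r, n) = U(13,19).
Bases of U(13,19) are all (13)-element subsets.
|B(M*)| = C(19,13) = 19! / (13! * 6!) = 27132.

27132


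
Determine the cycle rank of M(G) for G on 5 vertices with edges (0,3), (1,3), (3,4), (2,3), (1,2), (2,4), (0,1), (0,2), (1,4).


Cycle rank (nullity) = |E| - r(M) = |E| - (|V| - c).
|E| = 9, |V| = 5, c = 1.
Nullity = 9 - (5 - 1) = 9 - 4 = 5.

5


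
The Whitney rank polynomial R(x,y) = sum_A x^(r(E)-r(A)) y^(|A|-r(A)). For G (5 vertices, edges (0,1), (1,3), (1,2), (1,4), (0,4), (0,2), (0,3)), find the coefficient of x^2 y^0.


R(x,y) = sum over A in 2^E of x^(r(E)-r(A)) * y^(|A|-r(A)).
G has 5 vertices, 7 edges. r(E) = 4.
Enumerate all 2^7 = 128 subsets.
Count subsets with r(E)-r(A)=2 and |A|-r(A)=0: 21.

21


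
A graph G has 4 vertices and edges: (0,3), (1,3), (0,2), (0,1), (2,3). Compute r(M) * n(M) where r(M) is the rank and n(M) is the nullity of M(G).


r(M) = |V| - c = 4 - 1 = 3.
nullity = |E| - r(M) = 5 - 3 = 2.
Product = 3 * 2 = 6.

6


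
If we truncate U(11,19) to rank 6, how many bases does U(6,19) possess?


Truncating U(11,19) to rank 6 gives U(6,19).
Bases of U(6,19) are all 6-element subsets of 19 elements.
Number of bases = C(19,6) = 19! / (6! * 13!) = 27132.

27132


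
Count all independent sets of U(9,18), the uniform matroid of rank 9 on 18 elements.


Independent sets of U(9,18) are all subsets of size <= 9.
Count = C(18,0) + C(18,1) + C(18,2) + C(18,3) + C(18,4) + C(18,5) + C(18,6) + C(18,7) + C(18,8) + C(18,9)
     = 1 + 18 + 153 + 816 + 3060 + 8568 + 18564 + 31824 + 43758 + 48620
     = 155382.

155382


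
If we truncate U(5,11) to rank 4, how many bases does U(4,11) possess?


Truncating U(5,11) to rank 4 gives U(4,11).
Bases of U(4,11) are all 4-element subsets of 11 elements.
Number of bases = C(11,4) = (11 * 10 * 9 * 8) / (1 * 2 * 3 * 4) = 330.

330


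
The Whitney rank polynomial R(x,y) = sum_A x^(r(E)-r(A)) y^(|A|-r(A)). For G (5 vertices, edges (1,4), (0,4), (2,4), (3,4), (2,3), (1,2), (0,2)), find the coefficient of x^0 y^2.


R(x,y) = sum over A in 2^E of x^(r(E)-r(A)) * y^(|A|-r(A)).
G has 5 vertices, 7 edges. r(E) = 4.
Enumerate all 2^7 = 128 subsets.
Count subsets with r(E)-r(A)=0 and |A|-r(A)=2: 7.

7


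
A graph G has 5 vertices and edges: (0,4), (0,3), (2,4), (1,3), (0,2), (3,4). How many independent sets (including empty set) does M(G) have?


An independent set in a graphic matroid is an acyclic edge subset.
G has 5 vertices and 6 edges.
Enumerate all 2^6 = 64 subsets, checking for acyclicity.
Total independent sets = 48.

48


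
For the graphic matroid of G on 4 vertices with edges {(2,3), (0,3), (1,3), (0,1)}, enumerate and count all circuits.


A circuit in a graphic matroid = edge set of a simple cycle.
G has 4 vertices and 4 edges.
Enumerating all minimal edge subsets forming cycles...
Total circuits found: 1.

1


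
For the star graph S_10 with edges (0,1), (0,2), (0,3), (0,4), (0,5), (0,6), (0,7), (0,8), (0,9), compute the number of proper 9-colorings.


P(tree, k) = k * (k-1)^(9) for any tree on 10 vertices.
P(9) = 9 * 8^9 = 9 * 134217728 = 1207959552.

1207959552


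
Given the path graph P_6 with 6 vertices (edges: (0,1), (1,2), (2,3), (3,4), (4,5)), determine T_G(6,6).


A path on 6 vertices is a tree with 5 edges.
T(x,y) = x^(5) for any tree.
T(6,6) = 6^5 = 7776.

7776


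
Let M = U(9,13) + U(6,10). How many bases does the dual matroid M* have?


(M1+M2)* = M1* + M2*.
M1* = U(4,13), bases: C(13,4) = 715.
M2* = U(4,10), bases: C(10,4) = 210.
|B(M*)| = 715 * 210 = 150150.

150150


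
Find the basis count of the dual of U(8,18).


The dual of U(r,n) is U(n-r, n) = U(10,18).
Bases of U(10,18) are all (10)-element subsets.
|B(M*)| = (18 choose 10) = 43758.

43758


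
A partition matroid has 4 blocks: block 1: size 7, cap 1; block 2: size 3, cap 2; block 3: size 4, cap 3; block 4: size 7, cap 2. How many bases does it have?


A basis picks exactly ci elements from block i.
Number of bases = product of C(|Si|, ci).
= C(7,1) * C(3,2) * C(4,3) * C(7,2)
= 7 * 3 * 4 * 21
= 1764.

1764


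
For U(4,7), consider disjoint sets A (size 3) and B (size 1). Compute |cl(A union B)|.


|A union B| = 3 + 1 = 4 (disjoint).
In U(4,7), cl(S) = S if |S| < 4, else cl(S) = E.
Since 4 >= 4, cl(A union B) = E.
|cl(A union B)| = 7.

7


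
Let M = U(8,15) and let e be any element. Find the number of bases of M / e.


Contracting e from U(8,15) gives U(7,14).
Bases of U(7,14) = C(14,7) = 3432.

3432


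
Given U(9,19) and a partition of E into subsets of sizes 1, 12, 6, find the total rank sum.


r(Ai) = min(|Ai|, 9) for each part.
Sum = min(1,9) + min(12,9) + min(6,9)
    = 1 + 9 + 6
    = 16.

16


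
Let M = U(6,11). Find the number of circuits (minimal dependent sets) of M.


In U(6,11), circuits are the (7)-element subsets.
Any set of 7 elements is dependent, and removing any one element gives
an independent set of size 6, so it is a minimal dependent set.
Number of circuits = (11 choose 7) = 330.

330


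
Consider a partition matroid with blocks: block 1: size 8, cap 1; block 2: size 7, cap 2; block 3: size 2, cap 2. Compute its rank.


Rank of a partition matroid = sum of min(|Si|, ci) for each block.
= min(8,1) + min(7,2) + min(2,2)
= 1 + 2 + 2
= 5.

5


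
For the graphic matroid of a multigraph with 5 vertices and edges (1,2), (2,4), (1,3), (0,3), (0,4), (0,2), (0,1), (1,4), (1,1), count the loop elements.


In a graphic matroid, a loop is a self-loop edge (u,u) with rank 0.
Examining all 9 edges for self-loops...
Self-loops found: (1,1)
Number of loops = 1.

1


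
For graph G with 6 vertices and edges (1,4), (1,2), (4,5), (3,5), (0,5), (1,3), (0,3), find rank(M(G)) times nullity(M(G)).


r(M) = |V| - c = 6 - 1 = 5.
nullity = |E| - r(M) = 7 - 5 = 2.
Product = 5 * 2 = 10.

10


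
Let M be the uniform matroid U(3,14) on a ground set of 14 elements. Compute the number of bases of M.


Bases of U(3,14) are all 3-element subsets of the 14-element ground set.
Number of bases = C(14,3).
(14 choose 3) = 364.

364


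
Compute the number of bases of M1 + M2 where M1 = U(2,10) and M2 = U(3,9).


Bases of a direct sum M1 + M2: |B| = |B(M1)| * |B(M2)|.
|B(U(2,10))| = C(10,2) = 45.
|B(U(3,9))| = C(9,3) = 84.
Total bases = 45 * 84 = 3780.

3780


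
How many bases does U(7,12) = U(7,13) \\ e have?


Deleting e from U(7,13) gives U(7,12) since n > r.
Bases of U(7,12) = C(12,7) = 12! / (7! * 5!) = 792.

792


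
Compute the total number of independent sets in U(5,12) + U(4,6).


For a direct sum, |I(M1+M2)| = |I(M1)| * |I(M2)|.
|I(U(5,12))| = sum C(12,k) for k=0..5 = 1586.
|I(U(4,6))| = sum C(6,k) for k=0..4 = 57.
Total = 1586 * 57 = 90402.

90402


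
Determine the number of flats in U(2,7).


Flats of U(2,7): every subset of size < 2 is a flat, plus E itself.
Count = C(7,0) + C(7,1) + 1
     = 1 + 7 + 1
     = 9.

9


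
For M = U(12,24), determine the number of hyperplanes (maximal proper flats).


Hyperplanes of U(12,24) are flats of rank 11.
In a uniform matroid, these are exactly the (11)-element subsets.
Count = (24 choose 11) = 2496144.

2496144


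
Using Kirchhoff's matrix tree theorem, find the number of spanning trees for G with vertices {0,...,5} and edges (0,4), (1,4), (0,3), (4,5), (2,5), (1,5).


By Kirchhoff's matrix tree theorem, the number of spanning trees equals
the determinant of any cofactor of the Laplacian matrix L.
G has 6 vertices and 6 edges.
Computing the (5 x 5) cofactor determinant gives 3.

3


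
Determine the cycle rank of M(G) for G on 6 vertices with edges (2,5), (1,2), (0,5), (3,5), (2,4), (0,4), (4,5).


Cycle rank (nullity) = |E| - r(M) = |E| - (|V| - c).
|E| = 7, |V| = 6, c = 1.
Nullity = 7 - (6 - 1) = 7 - 5 = 2.

2


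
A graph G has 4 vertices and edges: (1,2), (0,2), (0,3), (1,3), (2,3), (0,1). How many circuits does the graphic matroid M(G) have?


A circuit in a graphic matroid = edge set of a simple cycle.
G has 4 vertices and 6 edges.
Enumerating all minimal edge subsets forming cycles...
Total circuits found: 7.

7


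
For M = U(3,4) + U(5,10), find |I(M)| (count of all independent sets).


For a direct sum, |I(M1+M2)| = |I(M1)| * |I(M2)|.
|I(U(3,4))| = sum C(4,k) for k=0..3 = 15.
|I(U(5,10))| = sum C(10,k) for k=0..5 = 638.
Total = 15 * 638 = 9570.

9570


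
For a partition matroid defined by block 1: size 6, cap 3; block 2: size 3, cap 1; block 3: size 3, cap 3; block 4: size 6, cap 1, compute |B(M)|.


A basis picks exactly ci elements from block i.
Number of bases = product of C(|Si|, ci).
= C(6,3) * C(3,1) * C(3,3) * C(6,1)
= 20 * 3 * 1 * 6
= 360.

360


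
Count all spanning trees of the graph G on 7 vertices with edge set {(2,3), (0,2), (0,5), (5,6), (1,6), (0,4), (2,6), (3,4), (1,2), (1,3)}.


By Kirchhoff's matrix tree theorem, the number of spanning trees equals
the determinant of any cofactor of the Laplacian matrix L.
G has 7 vertices and 10 edges.
Computing the (6 x 6) cofactor determinant gives 95.

95


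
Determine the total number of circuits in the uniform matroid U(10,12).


In U(10,12), circuits are the (11)-element subsets.
Any set of 11 elements is dependent, and removing any one element gives
an independent set of size 10, so it is a minimal dependent set.
Number of circuits = C(12,11) = 12! / (11! * 1!) = 12.

12


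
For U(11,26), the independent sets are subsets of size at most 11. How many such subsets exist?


Independent sets of U(11,26) are all subsets of size <= 11.
Count = (26 choose 0) + (26 choose 1) + (26 choose 2) + (26 choose 3) + (26 choose 4) + (26 choose 5) + (26 choose 6) + (26 choose 7) + (26 choose 8) + (26 choose 9) + (26 choose 10) + (26 choose 11)
     = 1 + 26 + 325 + 2600 + 14950 + 65780 + 230230 + 657800 + 1562275 + 3124550 + 5311735 + 7726160
     = 18696432.

18696432


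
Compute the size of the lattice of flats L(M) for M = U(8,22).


Flats of U(8,22): every subset of size < 8 is a flat, plus E itself.
Count = C(22,0) + C(22,1) + C(22,2) + C(22,3) + C(22,4) + C(22,5) + C(22,6) + C(22,7) + 1
     = 1 + 22 + 231 + 1540 + 7315 + 26334 + 74613 + 170544 + 1
     = 280601.

280601


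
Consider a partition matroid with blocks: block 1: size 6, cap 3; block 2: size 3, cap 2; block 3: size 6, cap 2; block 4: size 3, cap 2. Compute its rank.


Rank of a partition matroid = sum of min(|Si|, ci) for each block.
= min(6,3) + min(3,2) + min(6,2) + min(3,2)
= 3 + 2 + 2 + 2
= 9.

9


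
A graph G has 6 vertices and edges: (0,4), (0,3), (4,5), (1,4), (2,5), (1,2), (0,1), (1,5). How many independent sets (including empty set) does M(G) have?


An independent set in a graphic matroid is an acyclic edge subset.
G has 6 vertices and 8 edges.
Enumerate all 2^8 = 256 subsets, checking for acyclicity.
Total independent sets = 164.

164


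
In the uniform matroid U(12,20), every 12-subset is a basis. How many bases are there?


Bases of U(12,20) are all 12-element subsets of the 20-element ground set.
Number of bases = C(20,12).
C(20,12) = 20! / (12! * 8!) = 125970.

125970


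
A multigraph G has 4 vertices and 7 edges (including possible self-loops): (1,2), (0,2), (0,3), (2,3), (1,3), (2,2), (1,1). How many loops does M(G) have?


In a graphic matroid, a loop is a self-loop edge (u,u) with rank 0.
Examining all 7 edges for self-loops...
Self-loops found: (2,2), (1,1)
Number of loops = 2.

2


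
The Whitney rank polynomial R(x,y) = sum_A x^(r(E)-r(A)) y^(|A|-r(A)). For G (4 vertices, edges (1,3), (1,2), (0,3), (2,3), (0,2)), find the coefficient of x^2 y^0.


R(x,y) = sum over A in 2^E of x^(r(E)-r(A)) * y^(|A|-r(A)).
G has 4 vertices, 5 edges. r(E) = 3.
Enumerate all 2^5 = 32 subsets.
Count subsets with r(E)-r(A)=2 and |A|-r(A)=0: 5.

5


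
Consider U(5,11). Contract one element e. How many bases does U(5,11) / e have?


Contracting e from U(5,11) gives U(4,10).
Bases of U(4,10) = (10 choose 4) = 210.

210


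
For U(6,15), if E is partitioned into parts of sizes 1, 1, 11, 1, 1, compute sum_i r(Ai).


r(Ai) = min(|Ai|, 6) for each part.
Sum = min(1,6) + min(1,6) + min(11,6) + min(1,6) + min(1,6)
    = 1 + 1 + 6 + 1 + 1
    = 10.

10


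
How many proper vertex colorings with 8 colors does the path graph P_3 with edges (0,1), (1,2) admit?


P(P_3, k) = k * (k-1)^(2).
P(8) = 8 * 7^2 = 8 * 49 = 392.

392


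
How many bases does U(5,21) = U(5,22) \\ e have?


Deleting e from U(5,22) gives U(5,21) since n > r.
Bases of U(5,21) = C(21,5) = 21! / (5! * 16!) = 20349.

20349


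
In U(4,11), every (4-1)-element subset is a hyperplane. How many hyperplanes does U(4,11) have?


Hyperplanes of U(4,11) are flats of rank 3.
In a uniform matroid, these are exactly the (3)-element subsets.
Count = C(11,3) = 11! / (3! * 8!) = 165.

165


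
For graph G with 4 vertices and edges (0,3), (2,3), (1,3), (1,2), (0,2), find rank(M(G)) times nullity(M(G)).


r(M) = |V| - c = 4 - 1 = 3.
nullity = |E| - r(M) = 5 - 3 = 2.
Product = 3 * 2 = 6.

6


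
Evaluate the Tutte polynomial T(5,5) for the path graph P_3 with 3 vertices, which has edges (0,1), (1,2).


A path on 3 vertices is a tree with 2 edges.
T(x,y) = x^(2) for any tree.
T(5,5) = 5^2 = 25.

25


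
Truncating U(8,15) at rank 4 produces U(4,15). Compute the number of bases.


Truncating U(8,15) to rank 4 gives U(4,15).
Bases of U(4,15) are all 4-element subsets of 15 elements.
Number of bases = C(15,4) = (15 * 14 * 13 * 12) / (1 * 2 * 3 * 4) = 1365.

1365


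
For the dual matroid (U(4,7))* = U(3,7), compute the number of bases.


The dual of U(r,n) is U(n-r, n) = U(3,7).
Bases of U(3,7) are all (3)-element subsets.
|B(M*)| = C(7,3) = (7 * 6 * 5) / (1 * 2 * 3) = 35.

35


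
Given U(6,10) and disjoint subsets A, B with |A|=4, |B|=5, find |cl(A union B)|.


|A union B| = 4 + 5 = 9 (disjoint).
In U(6,10), cl(S) = S if |S| < 6, else cl(S) = E.
Since 9 >= 6, cl(A union B) = E.
|cl(A union B)| = 10.

10


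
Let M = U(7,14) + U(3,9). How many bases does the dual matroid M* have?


(M1+M2)* = M1* + M2*.
M1* = U(7,14), bases: C(14,7) = 3432.
M2* = U(6,9), bases: C(9,6) = 84.
|B(M*)| = 3432 * 84 = 288288.

288288


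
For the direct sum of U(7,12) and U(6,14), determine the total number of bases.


Bases of a direct sum M1 + M2: |B| = |B(M1)| * |B(M2)|.
|B(U(7,12))| = C(12,7) = 792.
|B(U(6,14))| = C(14,6) = 3003.
Total bases = 792 * 3003 = 2378376.

2378376


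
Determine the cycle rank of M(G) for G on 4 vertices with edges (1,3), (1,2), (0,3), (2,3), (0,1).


Cycle rank (nullity) = |E| - r(M) = |E| - (|V| - c).
|E| = 5, |V| = 4, c = 1.
Nullity = 5 - (4 - 1) = 5 - 3 = 2.

2


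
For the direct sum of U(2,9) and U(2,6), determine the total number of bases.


Bases of a direct sum M1 + M2: |B| = |B(M1)| * |B(M2)|.
|B(U(2,9))| = C(9,2) = 36.
|B(U(2,6))| = C(6,2) = 15.
Total bases = 36 * 15 = 540.

540


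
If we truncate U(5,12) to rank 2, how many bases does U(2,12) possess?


Truncating U(5,12) to rank 2 gives U(2,12).
Bases of U(2,12) are all 2-element subsets of 12 elements.
Number of bases = C(12,2) = (12 * 11) / (1 * 2) = 66.

66


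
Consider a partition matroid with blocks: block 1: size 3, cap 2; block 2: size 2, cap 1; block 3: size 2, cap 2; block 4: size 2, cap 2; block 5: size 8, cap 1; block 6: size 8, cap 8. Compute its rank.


Rank of a partition matroid = sum of min(|Si|, ci) for each block.
= min(3,2) + min(2,1) + min(2,2) + min(2,2) + min(8,1) + min(8,8)
= 2 + 1 + 2 + 2 + 1 + 8
= 16.

16


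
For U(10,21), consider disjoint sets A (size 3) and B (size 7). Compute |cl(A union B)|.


|A union B| = 3 + 7 = 10 (disjoint).
In U(10,21), cl(S) = S if |S| < 10, else cl(S) = E.
Since 10 >= 10, cl(A union B) = E.
|cl(A union B)| = 21.

21


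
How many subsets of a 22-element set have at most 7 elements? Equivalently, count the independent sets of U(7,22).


Independent sets of U(7,22) are all subsets of size <= 7.
Count = C(22,0) + C(22,1) + C(22,2) + C(22,3) + C(22,4) + C(22,5) + C(22,6) + C(22,7)
     = 1 + 22 + 231 + 1540 + 7315 + 26334 + 74613 + 170544
     = 280600.

280600


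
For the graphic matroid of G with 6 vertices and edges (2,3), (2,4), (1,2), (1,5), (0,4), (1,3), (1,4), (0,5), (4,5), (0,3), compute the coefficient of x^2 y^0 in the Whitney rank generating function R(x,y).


R(x,y) = sum over A in 2^E of x^(r(E)-r(A)) * y^(|A|-r(A)).
G has 6 vertices, 10 edges. r(E) = 5.
Enumerate all 2^10 = 1024 subsets.
Count subsets with r(E)-r(A)=2 and |A|-r(A)=0: 116.

116


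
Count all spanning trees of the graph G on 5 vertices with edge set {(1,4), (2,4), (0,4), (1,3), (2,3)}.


By Kirchhoff's matrix tree theorem, the number of spanning trees equals
the determinant of any cofactor of the Laplacian matrix L.
G has 5 vertices and 5 edges.
Computing the (4 x 4) cofactor determinant gives 4.

4


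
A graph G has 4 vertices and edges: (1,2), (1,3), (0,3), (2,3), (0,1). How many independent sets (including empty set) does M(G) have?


An independent set in a graphic matroid is an acyclic edge subset.
G has 4 vertices and 5 edges.
Enumerate all 2^5 = 32 subsets, checking for acyclicity.
Total independent sets = 24.

24
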